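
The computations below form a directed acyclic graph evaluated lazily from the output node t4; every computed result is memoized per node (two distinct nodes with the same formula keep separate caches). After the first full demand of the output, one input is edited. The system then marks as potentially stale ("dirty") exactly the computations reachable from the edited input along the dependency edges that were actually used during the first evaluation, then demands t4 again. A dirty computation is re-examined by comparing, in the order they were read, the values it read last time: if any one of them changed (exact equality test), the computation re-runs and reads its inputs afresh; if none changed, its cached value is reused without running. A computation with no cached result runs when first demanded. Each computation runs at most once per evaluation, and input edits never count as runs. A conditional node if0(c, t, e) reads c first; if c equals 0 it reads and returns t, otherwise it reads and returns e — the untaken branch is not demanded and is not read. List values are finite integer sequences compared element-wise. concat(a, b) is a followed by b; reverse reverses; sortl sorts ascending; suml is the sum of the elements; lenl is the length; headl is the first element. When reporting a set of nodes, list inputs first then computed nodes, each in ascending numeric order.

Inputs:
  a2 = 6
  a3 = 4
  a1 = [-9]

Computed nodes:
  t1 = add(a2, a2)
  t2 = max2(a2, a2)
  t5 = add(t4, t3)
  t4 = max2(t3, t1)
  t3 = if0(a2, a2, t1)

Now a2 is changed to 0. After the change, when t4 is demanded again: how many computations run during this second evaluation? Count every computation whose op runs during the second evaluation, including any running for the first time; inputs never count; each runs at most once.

3 computations run: t1, t3, t4.

First demand of the output computes:
  t1 = add(6, 6) = 12
  t3 = if0(a2=6 -> else branch t1) = 12
  t4 = max2(12, 12) = 12

After the edit, cleaning proceeds:
  t1: a read changed (a2 6->0; a2 6->0) — executes, giving 0.
  t3: a read changed (a2 6->0; t1 12->0) — executes, giving 0.
  t4: a read changed (t3 12->0; t1 12->0) — executes, giving 0.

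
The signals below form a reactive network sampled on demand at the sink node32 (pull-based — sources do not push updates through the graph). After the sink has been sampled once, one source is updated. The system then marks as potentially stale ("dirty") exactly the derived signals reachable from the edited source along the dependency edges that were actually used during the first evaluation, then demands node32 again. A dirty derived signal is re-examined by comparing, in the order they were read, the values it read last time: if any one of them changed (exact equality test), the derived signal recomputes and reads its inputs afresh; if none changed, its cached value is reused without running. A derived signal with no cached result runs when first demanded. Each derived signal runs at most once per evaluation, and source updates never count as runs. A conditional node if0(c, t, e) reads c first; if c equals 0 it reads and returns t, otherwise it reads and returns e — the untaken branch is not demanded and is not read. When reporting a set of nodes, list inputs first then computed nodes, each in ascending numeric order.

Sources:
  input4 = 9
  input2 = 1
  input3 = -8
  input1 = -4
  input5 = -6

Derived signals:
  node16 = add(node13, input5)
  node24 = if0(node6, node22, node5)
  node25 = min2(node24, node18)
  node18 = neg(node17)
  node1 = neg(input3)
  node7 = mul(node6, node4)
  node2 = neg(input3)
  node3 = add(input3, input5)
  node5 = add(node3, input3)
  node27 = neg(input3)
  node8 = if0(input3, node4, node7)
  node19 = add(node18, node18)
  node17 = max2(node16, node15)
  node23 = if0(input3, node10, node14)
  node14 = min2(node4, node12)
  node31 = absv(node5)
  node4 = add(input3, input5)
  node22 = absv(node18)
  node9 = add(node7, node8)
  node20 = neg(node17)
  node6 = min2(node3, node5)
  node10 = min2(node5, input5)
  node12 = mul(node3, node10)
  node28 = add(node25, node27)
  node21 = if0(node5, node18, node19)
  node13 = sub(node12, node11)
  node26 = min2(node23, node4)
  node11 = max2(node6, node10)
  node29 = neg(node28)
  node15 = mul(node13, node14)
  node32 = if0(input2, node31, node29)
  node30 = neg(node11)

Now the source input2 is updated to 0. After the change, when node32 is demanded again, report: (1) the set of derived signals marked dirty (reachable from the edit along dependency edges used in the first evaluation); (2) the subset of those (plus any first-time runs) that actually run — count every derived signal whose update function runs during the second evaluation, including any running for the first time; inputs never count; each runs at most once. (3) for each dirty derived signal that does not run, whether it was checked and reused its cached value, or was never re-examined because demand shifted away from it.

Initial pass — values computed on the first demand:
  node3 = add(-8, -6) = -14
  node4 = add(-8, -6) = -14
  node5 = add(-14, -8) = -22
  node6 = min2(-14, -22) = -22
  node10 = min2(-22, -6) = -22
  node11 = max2(-22, -22) = -22
  node12 = mul(-14, -22) = 308
  node13 = sub(308, -22) = 330
  node14 = min2(-14, 308) = -14
  node15 = mul(330, -14) = -4620
  node16 = add(330, -6) = 324
  node17 = max2(324, -4620) = 324
  node18 = neg(324) = -324
  node24 = if0(node6=-22 -> else branch node5) = -22
  node25 = min2(-22, -324) = -324
  node27 = neg(-8) = 8
  node28 = add(-324, 8) = -316
  node29 = neg(-316) = 316
  node32 = if0(input2=1 -> else branch node29) = 316

Second demand — change propagation:
  node31: newly demanded (no cache) — executes and yields 22.
  node32: re-runs because input2 1->0; new result 22.

The important point: the flipped condition pulls in fresh nodes; node31 runs for the first time.

Dirty set: node32.
Run set: node31, node32 (2 run).
All dirty derived signals ended up running.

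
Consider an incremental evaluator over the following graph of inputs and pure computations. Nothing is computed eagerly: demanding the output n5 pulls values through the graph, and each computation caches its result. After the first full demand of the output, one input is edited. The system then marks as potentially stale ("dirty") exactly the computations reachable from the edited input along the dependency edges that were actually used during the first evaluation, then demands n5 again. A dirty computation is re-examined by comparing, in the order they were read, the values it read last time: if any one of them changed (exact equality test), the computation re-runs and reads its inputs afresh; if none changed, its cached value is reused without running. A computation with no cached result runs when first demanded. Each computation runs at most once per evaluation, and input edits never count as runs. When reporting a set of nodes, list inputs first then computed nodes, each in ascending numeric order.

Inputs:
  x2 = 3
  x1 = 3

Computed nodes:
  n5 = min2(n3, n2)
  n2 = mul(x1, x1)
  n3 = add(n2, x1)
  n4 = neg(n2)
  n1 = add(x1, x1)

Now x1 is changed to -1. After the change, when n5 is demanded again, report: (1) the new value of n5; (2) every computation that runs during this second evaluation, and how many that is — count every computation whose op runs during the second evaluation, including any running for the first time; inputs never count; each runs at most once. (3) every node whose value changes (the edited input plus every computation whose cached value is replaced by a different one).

n5 now evaluates to 0.
Run set: n2, n3, n5 (3 run).
Changed values: x1, n2, n3, n5.

Initial pass — values computed on the first demand:
  n2 = mul(3, 3) = 9
  n3 = add(9, 3) = 12
  n5 = min2(12, 9) = 9

Second demand — change propagation:
  n2: re-runs because x1 3->-1; x1 3->-1; new result 1.
  n3: re-runs because n2 9->1; x1 3->-1; new result 0.
  n5: re-runs because n3 12->0; n2 9->1; new result 0.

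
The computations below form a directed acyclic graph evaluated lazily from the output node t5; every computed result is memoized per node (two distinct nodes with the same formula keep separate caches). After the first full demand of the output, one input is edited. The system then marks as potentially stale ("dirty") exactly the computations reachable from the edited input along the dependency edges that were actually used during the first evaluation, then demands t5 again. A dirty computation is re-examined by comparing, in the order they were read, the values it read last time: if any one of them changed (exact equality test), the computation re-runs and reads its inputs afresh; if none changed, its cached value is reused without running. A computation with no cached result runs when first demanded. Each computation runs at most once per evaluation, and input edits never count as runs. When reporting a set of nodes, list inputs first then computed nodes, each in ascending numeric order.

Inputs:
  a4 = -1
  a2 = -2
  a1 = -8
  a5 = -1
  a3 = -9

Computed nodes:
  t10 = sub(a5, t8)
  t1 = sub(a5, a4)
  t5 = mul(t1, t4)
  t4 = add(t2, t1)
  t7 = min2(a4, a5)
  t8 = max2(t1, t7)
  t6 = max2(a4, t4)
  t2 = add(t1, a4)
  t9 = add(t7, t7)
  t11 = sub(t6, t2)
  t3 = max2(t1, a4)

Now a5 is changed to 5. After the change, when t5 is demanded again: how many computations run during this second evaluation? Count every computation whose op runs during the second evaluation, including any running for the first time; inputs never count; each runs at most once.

4 computations run: t1, t2, t4, t5.

First demand of the output computes:
  t1 = sub(-1, -1) = 0
  t2 = add(0, -1) = -1
  t4 = add(-1, 0) = -1
  t5 = mul(0, -1) = 0

After the edit, cleaning proceeds:
  t1: a read changed (a5 -1->5) — executes, giving 6.
  t2: a read changed (t1 0->6) — executes, giving 5.
  t4: a read changed (t2 -1->5; t1 0->6) — executes, giving 11.
  t5: a read changed (t1 0->6; t4 -1->11) — executes, giving 66.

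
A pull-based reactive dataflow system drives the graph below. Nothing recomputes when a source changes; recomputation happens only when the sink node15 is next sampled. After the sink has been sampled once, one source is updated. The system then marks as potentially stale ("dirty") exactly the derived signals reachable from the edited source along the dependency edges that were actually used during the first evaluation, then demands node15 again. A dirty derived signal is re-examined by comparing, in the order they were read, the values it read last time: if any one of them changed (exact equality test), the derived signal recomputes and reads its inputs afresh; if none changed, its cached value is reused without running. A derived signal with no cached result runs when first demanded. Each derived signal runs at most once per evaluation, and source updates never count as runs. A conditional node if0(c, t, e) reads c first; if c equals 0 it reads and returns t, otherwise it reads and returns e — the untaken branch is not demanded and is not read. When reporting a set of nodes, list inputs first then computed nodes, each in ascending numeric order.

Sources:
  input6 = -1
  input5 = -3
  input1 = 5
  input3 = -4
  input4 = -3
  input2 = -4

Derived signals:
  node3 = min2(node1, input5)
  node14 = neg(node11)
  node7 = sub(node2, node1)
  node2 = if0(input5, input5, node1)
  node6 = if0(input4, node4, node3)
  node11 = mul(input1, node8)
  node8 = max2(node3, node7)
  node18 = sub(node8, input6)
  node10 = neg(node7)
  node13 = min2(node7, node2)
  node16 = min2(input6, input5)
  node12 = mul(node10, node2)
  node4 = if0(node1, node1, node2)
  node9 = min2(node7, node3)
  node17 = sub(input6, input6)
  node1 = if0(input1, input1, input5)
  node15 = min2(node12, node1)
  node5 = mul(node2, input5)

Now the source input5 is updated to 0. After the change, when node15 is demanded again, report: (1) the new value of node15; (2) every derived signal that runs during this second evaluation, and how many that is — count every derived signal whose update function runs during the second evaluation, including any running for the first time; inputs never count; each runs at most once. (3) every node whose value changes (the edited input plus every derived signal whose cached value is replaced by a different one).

New value of node15: 0.
Derived signals that run: node1, node2, node7, node12, node15 — 5 in total.
Values that change: input5, node1, node2, node15.
Key observation: the cutoff stops propagation at node10 — its inputs' values are unchanged, so it reuses its cache.

First evaluation (everything demanded from the output):
  node1 = if0(input1=5 -> else branch input5) = -3
  node2 = if0(input5=-3 -> else branch node1) = -3
  node7 = sub(-3, -3) = 0
  node10 = neg(0) = 0
  node12 = mul(0, -3) = 0
  node15 = min2(0, -3) = -3

Propagation after the edit:
  node1: runs — input5 -3->0; result 0.
  node2: runs — input5 -3->0; node1 -3->0; result 0.
  node7: runs — node2 -3->0; node1 -3->0; result 0 (same value as before).
  node10: checked — values it read are unchanged (node7 unchanged); reused cached 0 without running.
  node12: runs — node2 -3->0; result 0 (same value as before).
  node15: runs — node1 -3->0; result 0.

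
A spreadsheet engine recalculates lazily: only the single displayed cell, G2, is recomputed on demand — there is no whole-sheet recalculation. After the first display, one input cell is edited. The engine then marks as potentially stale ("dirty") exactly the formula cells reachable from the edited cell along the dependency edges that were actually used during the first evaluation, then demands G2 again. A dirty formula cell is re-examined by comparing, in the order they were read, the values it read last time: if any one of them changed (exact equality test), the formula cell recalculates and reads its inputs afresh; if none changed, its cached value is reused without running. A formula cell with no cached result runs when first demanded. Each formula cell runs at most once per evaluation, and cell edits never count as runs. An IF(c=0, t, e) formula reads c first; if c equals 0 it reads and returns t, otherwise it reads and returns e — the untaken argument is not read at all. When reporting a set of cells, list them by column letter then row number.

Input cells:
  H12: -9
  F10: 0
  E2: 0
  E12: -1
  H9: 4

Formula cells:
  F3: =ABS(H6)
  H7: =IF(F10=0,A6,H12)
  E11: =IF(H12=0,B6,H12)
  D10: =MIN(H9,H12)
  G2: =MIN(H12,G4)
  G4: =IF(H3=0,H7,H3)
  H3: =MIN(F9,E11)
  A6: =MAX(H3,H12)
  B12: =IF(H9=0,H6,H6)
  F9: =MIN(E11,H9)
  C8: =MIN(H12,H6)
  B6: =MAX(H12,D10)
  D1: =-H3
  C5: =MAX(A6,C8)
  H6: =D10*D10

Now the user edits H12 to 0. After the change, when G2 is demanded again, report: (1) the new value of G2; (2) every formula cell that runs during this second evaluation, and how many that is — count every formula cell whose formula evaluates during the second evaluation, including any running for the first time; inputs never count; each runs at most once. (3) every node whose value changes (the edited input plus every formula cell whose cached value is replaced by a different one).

First evaluation (everything demanded from the output):
  E11 = IF(H12=0: H12=-9 -> else branch H12) = -9
  F9 = MIN(-9, 4) = -9
  H3 = MIN(-9, -9) = -9
  G4 = IF(H3=0: H3=-9 -> else branch H3) = -9
  G2 = MIN(-9, -9) = -9

Propagation after the edit:
  D10: demanded for the first time — runs, produces 0.
  B6: demanded for the first time — runs, produces 0.
  E11: runs — H12 -9->0; H12 -9->0; result 0.
  F9: runs — E11 -9->0; result 0.
  H3: runs — F9 -9->0; E11 -9->0; result 0.
  A6: demanded for the first time — runs, produces 0.
  H7: demanded for the first time — runs, produces 0.
  G4: runs — H3 -9->0; H3 -9->0; result 0.
  G2: runs — H12 -9->0; G4 -9->0; result 0.

Key observation: a condition flipped, so demand reaches new nodes — A6, B6, D10, H7 run for the first time.

New value of G2: 0.
Formula cells that run: A6, B6, D10, E11, F9, G2, G4, H3, H7 — 9 in total.
Values that change: E11, F9, G2, G4, H3, H12.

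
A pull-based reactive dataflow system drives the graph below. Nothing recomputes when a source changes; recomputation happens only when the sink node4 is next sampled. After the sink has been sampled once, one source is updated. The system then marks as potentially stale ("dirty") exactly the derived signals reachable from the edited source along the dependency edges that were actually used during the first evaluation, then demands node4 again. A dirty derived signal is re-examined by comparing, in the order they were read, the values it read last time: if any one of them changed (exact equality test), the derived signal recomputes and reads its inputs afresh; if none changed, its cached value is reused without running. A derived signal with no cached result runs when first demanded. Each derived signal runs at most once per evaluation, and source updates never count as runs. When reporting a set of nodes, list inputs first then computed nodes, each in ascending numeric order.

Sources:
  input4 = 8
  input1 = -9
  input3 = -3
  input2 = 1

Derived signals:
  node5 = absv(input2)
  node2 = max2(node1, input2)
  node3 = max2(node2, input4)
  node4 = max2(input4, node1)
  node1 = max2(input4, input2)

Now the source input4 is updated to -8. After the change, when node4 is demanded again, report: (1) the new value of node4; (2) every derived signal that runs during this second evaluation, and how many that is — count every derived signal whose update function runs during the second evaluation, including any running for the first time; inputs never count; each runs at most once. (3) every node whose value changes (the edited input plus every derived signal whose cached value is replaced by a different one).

New value of node4: 1.
Derived signals that run: node1, node4 — 2 in total.
Values that change: input4, node1, node4.

First evaluation (everything demanded from the output):
  node1 = max2(8, 1) = 8
  node4 = max2(8, 8) = 8

Propagation after the edit:
  node1: runs — input4 8->-8; result 1.
  node4: runs — input4 8->-8; node1 8->1; result 1.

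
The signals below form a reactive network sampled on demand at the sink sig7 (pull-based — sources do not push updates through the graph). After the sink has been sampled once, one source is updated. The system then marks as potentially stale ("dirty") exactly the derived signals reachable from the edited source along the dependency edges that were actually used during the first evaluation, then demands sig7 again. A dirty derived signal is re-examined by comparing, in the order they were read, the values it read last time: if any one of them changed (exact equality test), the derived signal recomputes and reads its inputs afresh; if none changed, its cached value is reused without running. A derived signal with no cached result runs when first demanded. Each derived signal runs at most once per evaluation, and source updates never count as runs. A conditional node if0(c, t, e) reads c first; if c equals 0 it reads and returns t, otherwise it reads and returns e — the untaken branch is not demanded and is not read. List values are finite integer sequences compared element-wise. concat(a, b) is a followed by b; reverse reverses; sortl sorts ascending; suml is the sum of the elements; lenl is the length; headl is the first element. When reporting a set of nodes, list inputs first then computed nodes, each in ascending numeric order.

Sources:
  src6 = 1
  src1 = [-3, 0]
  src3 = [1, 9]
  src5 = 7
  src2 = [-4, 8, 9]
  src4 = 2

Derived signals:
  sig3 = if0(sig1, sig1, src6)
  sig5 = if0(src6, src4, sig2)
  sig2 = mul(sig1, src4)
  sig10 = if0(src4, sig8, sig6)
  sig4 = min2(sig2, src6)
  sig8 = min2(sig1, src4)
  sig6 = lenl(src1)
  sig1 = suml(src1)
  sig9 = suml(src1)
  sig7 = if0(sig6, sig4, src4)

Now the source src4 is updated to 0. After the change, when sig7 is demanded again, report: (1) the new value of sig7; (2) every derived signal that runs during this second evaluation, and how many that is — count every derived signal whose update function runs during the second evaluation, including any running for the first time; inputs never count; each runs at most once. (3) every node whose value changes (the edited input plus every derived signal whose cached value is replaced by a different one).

sig7 now evaluates to 0.
Run set: sig7 (1 run).
Changed values: src4, sig7.

Initial pass — values computed on the first demand:
  sig6 = lenl([-3, 0]) = 2
  sig7 = if0(sig6=2 -> else branch src4) = 2

Second demand — change propagation:
  sig7: re-runs because src4 2->0; new result 0.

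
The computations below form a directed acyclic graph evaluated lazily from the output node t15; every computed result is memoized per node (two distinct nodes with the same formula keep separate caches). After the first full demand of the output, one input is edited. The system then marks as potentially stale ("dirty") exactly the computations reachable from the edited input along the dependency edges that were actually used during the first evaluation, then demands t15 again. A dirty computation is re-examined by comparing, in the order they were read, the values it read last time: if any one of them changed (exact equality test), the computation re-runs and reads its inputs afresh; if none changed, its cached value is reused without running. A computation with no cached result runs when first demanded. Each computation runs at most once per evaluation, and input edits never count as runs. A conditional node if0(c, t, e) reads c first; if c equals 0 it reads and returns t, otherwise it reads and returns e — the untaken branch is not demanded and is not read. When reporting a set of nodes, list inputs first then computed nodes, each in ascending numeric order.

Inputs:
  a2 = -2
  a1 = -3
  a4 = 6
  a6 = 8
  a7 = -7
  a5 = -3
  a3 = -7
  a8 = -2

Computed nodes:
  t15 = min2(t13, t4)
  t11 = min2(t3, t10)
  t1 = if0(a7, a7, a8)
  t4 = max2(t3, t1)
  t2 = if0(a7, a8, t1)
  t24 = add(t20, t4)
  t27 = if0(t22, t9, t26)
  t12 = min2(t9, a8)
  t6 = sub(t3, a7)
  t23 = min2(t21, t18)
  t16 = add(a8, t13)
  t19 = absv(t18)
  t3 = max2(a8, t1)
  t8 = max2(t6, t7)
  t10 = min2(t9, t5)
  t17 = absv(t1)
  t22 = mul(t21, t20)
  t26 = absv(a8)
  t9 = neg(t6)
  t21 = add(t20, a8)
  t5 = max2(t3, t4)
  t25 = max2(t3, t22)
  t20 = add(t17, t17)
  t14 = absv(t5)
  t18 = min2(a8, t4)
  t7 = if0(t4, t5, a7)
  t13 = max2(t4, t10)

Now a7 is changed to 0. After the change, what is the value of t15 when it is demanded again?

Demanding t15 again yields 0.

First demand of the output computes:
  t1 = if0(a7=-7 -> else branch a8) = -2
  t3 = max2(-2, -2) = -2
  t4 = max2(-2, -2) = -2
  t5 = max2(-2, -2) = -2
  t6 = sub(-2, -7) = 5
  t9 = neg(5) = -5
  t10 = min2(-5, -2) = -5
  t13 = max2(-2, -5) = -2
  t15 = min2(-2, -2) = -2

After the edit, cleaning proceeds:
  t1: a read changed (a7 -7->0) — executes, giving 0.
  t3: a read changed (t1 -2->0) — executes, giving 0.
  t4: a read changed (t3 -2->0; t1 -2->0) — executes, giving 0.
  t5: a read changed (t3 -2->0; t4 -2->0) — executes, giving 0.
  t6: a read changed (t3 -2->0; a7 -7->0) — executes, giving 0.
  t9: a read changed (t6 5->0) — executes, giving 0.
  t10: a read changed (t9 -5->0; t5 -2->0) — executes, giving 0.
  t13: a read changed (t4 -2->0; t10 -5->0) — executes, giving 0.
  t15: a read changed (t13 -2->0; t4 -2->0) — executes, giving 0.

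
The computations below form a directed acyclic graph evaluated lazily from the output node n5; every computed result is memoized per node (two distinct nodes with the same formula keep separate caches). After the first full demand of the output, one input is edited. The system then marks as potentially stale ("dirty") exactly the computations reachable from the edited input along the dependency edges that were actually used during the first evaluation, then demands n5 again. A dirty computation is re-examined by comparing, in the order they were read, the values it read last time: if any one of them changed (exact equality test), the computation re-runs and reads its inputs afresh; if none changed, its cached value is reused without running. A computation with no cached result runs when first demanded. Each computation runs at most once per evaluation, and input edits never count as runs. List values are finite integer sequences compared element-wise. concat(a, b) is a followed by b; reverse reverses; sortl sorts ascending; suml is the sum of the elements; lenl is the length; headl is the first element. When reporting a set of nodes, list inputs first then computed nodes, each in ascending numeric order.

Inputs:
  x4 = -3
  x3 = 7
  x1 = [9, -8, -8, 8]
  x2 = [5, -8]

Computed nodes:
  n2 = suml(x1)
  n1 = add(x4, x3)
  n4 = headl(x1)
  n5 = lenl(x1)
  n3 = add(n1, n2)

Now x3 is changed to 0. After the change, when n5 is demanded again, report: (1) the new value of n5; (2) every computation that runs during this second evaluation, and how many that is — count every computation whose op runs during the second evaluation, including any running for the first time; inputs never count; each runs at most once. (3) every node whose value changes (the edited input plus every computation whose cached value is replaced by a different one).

Demanding n5 again yields 4.
0 computations run: none.
The nodes whose values change: x3.
Note the shortcut — x3 feeds only undemanded nodes, so no recomputation happens.

First demand of the output computes:
  n5 = lenl([9, -8, -8, 8]) = 4

After the edit, cleaning proceeds:
  x3 only reaches undemanded nodes; the second demand re-runs nothing.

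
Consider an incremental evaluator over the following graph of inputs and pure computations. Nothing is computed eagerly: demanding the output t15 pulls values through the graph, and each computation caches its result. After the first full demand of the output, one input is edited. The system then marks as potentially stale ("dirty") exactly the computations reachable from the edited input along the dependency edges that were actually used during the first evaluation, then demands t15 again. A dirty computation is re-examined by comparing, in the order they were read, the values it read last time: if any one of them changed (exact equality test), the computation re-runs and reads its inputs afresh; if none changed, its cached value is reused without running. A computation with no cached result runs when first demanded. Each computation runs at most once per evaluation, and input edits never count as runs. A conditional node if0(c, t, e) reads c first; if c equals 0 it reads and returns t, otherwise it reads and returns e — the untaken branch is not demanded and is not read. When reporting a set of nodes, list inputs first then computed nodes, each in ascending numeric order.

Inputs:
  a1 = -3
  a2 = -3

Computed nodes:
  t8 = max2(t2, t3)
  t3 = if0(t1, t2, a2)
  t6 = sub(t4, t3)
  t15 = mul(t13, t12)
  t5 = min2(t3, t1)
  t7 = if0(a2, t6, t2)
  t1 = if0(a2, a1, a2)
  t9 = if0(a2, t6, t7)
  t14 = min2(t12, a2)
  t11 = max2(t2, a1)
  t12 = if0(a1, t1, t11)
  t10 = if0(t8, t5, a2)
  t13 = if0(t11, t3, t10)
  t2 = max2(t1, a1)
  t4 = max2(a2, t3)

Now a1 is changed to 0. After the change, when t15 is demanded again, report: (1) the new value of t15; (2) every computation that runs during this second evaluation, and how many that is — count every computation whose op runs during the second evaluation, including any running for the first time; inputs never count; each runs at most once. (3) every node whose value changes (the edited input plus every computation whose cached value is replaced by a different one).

t15 now evaluates to 9.
Run set: t2, t11, t12, t13 (4 run).
Changed values: a1, t2, t11.
The important point: the flipped condition redirects demand; t8, t10 are left stale, never re-checked.

Initial pass — values computed on the first demand:
  t1 = if0(a2=-3 -> else branch a2) = -3
  t2 = max2(-3, -3) = -3
  t3 = if0(t1=-3 -> else branch a2) = -3
  t8 = max2(-3, -3) = -3
  t10 = if0(t8=-3 -> else branch a2) = -3
  t11 = max2(-3, -3) = -3
  t12 = if0(a1=-3 -> else branch t11) = -3
  t13 = if0(t11=-3 -> else branch t10) = -3
  t15 = mul(-3, -3) = 9

Second demand — change propagation:
  t2: re-runs because a1 -3->0; new result 0.
  t8: dirty yet unreached — the second evaluation never asks for it.
  t10: dirty yet unreached — the second evaluation never asks for it.
  t11: re-runs because t2 -3->0; a1 -3->0; new result 0.
  t12: re-runs because a1 -3->0; t11 -3->0; new result -3 (unchanged).
  t13: re-runs because t11 -3->0; new result -3 (unchanged).
  t15: re-examined; everything it read last time is the same (t13 unchanged, t12 unchanged) — cache 9 kept, no run.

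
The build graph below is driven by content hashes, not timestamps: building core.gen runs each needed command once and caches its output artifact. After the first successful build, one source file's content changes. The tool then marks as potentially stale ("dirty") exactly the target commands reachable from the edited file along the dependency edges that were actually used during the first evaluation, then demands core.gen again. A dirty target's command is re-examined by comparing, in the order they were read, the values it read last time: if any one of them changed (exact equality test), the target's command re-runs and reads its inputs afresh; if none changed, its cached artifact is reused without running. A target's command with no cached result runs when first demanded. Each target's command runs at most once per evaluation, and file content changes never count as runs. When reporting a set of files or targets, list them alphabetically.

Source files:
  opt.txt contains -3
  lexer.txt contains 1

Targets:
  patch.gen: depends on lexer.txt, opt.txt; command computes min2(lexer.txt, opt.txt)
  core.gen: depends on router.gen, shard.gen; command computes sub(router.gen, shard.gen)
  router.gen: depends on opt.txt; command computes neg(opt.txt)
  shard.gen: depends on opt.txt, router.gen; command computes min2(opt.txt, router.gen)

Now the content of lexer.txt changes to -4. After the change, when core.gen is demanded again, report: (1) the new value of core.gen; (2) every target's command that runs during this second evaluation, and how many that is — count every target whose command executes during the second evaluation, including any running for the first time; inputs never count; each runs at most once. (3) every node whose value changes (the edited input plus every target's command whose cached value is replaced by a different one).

Initial pass — values computed on the first demand:
  router.gen = neg(-3) = 3
  shard.gen = min2(-3, 3) = -3
  core.gen = sub(3, -3) = 6

Second demand — change propagation:
  no demanded computation ever read lexer.txt, so the edit dirties nothing and nothing runs.

The important point: nothing the output needs ever reads lexer.txt, so the edit is invisible to it.

core.gen now evaluates to 6.
Run set: none (0 run).
Changed values: lexer.txt.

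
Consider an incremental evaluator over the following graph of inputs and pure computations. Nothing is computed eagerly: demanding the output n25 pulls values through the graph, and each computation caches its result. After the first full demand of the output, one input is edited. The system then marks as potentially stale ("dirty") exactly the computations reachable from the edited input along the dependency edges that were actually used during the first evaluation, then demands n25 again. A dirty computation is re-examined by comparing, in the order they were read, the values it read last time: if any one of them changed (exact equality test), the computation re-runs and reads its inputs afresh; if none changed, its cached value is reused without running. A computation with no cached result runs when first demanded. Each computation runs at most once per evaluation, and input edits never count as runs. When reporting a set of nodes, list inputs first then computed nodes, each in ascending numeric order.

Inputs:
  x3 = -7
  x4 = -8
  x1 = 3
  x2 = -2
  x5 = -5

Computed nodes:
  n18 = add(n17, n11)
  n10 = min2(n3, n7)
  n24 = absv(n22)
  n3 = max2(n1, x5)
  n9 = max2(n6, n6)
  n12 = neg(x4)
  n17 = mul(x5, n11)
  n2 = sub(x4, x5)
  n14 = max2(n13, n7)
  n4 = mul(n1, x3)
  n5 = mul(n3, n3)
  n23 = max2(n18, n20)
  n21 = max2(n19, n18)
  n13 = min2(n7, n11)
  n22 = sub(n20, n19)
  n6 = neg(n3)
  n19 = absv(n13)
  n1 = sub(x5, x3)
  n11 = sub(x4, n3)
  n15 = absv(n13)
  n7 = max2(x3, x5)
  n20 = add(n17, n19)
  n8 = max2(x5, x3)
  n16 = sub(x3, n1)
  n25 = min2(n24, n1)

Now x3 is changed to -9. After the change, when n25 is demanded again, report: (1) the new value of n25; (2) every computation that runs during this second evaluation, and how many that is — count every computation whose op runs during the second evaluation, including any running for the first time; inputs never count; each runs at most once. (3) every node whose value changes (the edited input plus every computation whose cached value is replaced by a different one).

Initial pass — values computed on the first demand:
  n1 = sub(-5, -7) = 2
  n3 = max2(2, -5) = 2
  n7 = max2(-7, -5) = -5
  n11 = sub(-8, 2) = -10
  n13 = min2(-5, -10) = -10
  n17 = mul(-5, -10) = 50
  n19 = absv(-10) = 10
  n20 = add(50, 10) = 60
  n22 = sub(60, 10) = 50
  n24 = absv(50) = 50
  n25 = min2(50, 2) = 2

Second demand — change propagation:
  n1: re-runs because x3 -7->-9; new result 4.
  n3: re-runs because n1 2->4; new result 4.
  n7: re-runs because x3 -7->-9; new result -5 (unchanged).
  n11: re-runs because n3 2->4; new result -12.
  n13: re-runs because n11 -10->-12; new result -12.
  n17: re-runs because n11 -10->-12; new result 60.
  n19: re-runs because n13 -10->-12; new result 12.
  n20: re-runs because n17 50->60; n19 10->12; new result 72.
  n22: re-runs because n20 60->72; n19 10->12; new result 60.
  n24: re-runs because n22 50->60; new result 60.
  n25: re-runs because n24 50->60; n1 2->4; new result 4.

n25 now evaluates to 4.
Run set: n1, n3, n7, n11, n13, n17, n19, n20, n22, n24, n25 (11 run).
Changed values: x3, n1, n3, n11, n13, n17, n19, n20, n22, n24, n25.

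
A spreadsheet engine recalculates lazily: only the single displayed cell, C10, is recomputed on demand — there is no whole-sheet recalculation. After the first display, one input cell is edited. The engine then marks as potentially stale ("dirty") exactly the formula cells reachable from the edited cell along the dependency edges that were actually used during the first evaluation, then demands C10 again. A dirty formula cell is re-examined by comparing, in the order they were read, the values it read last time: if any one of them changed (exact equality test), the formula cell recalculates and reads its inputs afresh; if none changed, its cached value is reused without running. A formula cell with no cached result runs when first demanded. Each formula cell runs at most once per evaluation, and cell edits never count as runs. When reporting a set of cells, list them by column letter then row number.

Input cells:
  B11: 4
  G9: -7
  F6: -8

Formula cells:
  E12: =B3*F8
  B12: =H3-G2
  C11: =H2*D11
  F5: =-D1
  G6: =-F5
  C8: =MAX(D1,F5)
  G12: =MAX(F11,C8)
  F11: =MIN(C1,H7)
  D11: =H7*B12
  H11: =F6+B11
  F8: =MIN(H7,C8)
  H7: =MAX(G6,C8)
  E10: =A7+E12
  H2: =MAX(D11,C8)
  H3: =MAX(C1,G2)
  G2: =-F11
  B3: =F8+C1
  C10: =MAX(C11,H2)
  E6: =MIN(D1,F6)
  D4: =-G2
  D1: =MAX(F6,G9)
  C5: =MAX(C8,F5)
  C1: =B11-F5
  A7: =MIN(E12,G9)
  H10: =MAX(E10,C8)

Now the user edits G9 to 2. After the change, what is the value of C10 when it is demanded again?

New value of C10: 256.

First evaluation (everything demanded from the output):
  D1 = MAX(-8, -7) = -7
  F5 = -(-7) = 7
  C1 = 4 - 7 = -3
  C8 = MAX(-7, 7) = 7
  G6 = -(7) = -7
  H7 = MAX(-7, 7) = 7
  F11 = MIN(-3, 7) = -3
  G2 = -(-3) = 3
  H3 = MAX(-3, 3) = 3
  B12 = 3 - 3 = 0
  D11 = 7 * 0 = 0
  H2 = MAX(0, 7) = 7
  C11 = 7 * 0 = 0
  C10 = MAX(0, 7) = 7

Propagation after the edit:
  D1: runs — G9 -7->2; result 2.
  F5: runs — D1 -7->2; result -2.
  C1: runs — F5 7->-2; result 6.
  C8: runs — D1 -7->2; F5 7->-2; result 2.
  G6: runs — F5 7->-2; result 2.
  H7: runs — G6 -7->2; C8 7->2; result 2.
  F11: runs — C1 -3->6; H7 7->2; result 2.
  G2: runs — F11 -3->2; result -2.
  H3: runs — C1 -3->6; G2 3->-2; result 6.
  B12: runs — H3 3->6; G2 3->-2; result 8.
  D11: runs — H7 7->2; B12 0->8; result 16.
  H2: runs — D11 0->16; C8 7->2; result 16.
  C11: runs — H2 7->16; D11 0->16; result 256.
  C10: runs — C11 0->256; H2 7->16; result 256.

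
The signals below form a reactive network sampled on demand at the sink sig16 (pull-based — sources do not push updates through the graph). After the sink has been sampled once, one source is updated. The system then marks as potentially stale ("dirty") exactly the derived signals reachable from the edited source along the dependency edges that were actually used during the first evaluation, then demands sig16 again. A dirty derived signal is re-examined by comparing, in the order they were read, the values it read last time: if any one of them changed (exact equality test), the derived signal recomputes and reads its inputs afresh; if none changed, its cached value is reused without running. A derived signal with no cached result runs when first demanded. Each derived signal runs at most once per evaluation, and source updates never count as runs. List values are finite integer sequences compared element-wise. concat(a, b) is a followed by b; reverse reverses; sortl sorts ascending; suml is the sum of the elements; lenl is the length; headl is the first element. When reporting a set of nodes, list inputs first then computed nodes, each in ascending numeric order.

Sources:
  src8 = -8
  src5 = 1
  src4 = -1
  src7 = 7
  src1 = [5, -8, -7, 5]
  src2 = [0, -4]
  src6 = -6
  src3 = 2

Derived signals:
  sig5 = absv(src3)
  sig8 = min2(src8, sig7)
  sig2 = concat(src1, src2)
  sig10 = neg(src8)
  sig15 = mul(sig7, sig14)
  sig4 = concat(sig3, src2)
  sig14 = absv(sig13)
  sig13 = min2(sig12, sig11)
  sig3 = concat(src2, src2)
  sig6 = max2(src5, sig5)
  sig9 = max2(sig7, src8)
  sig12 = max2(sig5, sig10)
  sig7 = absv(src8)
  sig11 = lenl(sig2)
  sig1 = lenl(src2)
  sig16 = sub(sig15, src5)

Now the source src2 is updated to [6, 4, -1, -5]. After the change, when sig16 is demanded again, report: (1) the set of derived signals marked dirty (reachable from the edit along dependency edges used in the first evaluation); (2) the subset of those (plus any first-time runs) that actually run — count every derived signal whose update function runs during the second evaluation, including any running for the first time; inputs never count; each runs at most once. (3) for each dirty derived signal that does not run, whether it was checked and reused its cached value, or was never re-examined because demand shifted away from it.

Dirty set: sig2, sig11, sig13, sig14, sig15, sig16.
Run set: sig2, sig11, sig13, sig14, sig15, sig16 (6 run).
All dirty derived signals ended up running.

Initial pass — values computed on the first demand:
  sig2 = concat([5, -8, -7, 5], [0, -4]) = [5, -8, -7, 5, 0, -4]
  sig5 = absv(2) = 2
  sig7 = absv(-8) = 8
  sig10 = neg(-8) = 8
  sig11 = lenl([5, -8, -7, 5, 0, -4]) = 6
  sig12 = max2(2, 8) = 8
  sig13 = min2(8, 6) = 6
  sig14 = absv(6) = 6
  sig15 = mul(8, 6) = 48
  sig16 = sub(48, 1) = 47

Second demand — change propagation:
  sig2: re-runs because src2 [0, -4]->[6, 4, -1, -5]; new result [5, -8, -7, 5, 6, 4, -1, -5].
  sig11: re-runs because sig2 [5, -8, -7, 5, 0, -4]->[5, -8, -7, 5, 6, 4, -1, -5]; new result 8.
  sig13: re-runs because sig11 6->8; new result 8.
  sig14: re-runs because sig13 6->8; new result 8.
  sig15: re-runs because sig14 6->8; new result 64.
  sig16: re-runs because sig15 48->64; new result 63.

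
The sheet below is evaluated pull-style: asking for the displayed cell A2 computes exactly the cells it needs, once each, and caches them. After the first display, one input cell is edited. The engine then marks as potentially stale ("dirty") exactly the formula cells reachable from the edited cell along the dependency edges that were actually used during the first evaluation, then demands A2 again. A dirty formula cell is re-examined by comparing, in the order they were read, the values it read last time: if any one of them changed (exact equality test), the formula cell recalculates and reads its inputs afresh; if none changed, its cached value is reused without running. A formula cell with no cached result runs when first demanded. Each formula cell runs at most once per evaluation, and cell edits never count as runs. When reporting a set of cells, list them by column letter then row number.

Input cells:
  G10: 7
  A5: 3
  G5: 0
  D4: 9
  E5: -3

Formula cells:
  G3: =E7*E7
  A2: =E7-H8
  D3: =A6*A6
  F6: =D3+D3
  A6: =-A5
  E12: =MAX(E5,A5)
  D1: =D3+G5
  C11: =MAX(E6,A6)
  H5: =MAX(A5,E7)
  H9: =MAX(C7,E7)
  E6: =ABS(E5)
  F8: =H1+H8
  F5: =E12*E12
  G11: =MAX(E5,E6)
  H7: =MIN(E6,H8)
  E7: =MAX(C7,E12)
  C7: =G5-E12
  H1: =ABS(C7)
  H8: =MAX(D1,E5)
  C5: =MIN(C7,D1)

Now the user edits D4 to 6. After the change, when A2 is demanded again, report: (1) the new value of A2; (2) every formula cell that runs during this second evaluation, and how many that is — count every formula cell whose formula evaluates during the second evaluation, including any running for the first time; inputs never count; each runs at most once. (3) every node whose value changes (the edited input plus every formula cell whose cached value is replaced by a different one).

Demanding A2 again yields -6.
0 formula cells run: none.
The nodes whose values change: D4.
Note the shortcut — nothing in the graph depends on D4 at all, so no recomputation happens.

First demand of the output computes:
  A6 = -(3) = -3
  D3 = -3 * -3 = 9
  D1 = 9 + 0 = 9
  E12 = MAX(-3, 3) = 3
  C7 = 0 - 3 = -3
  E7 = MAX(-3, 3) = 3
  H8 = MAX(9, -3) = 9
  A2 = 3 - 9 = -6

After the edit, cleaning proceeds:
  no node depends on D4 at all; the second demand re-runs nothing.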